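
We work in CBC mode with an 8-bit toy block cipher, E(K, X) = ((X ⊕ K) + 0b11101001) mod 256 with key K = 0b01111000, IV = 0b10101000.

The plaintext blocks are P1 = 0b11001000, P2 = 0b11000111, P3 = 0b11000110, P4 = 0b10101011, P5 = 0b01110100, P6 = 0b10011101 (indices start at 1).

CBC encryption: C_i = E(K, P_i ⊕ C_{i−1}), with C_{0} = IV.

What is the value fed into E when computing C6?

C1: P1 ⊕ 0b10101000 = 0b01100000; E(K, 0b01100000) = 0b00000001.
C2: P2 ⊕ 0b00000001 = 0b11000110; E(K, 0b11000110) = 0b10100111.
C3: P3 ⊕ 0b10100111 = 0b01100001; E(K, 0b01100001) = 0b00000010.
C4: P4 ⊕ 0b00000010 = 0b10101001; E(K, 0b10101001) = 0b10111010.
C5: P5 ⊕ 0b10111010 = 0b11001110; E(K, 0b11001110) = 0b10011111.
C6: P6 ⊕ 0b10011111 = 0b00000010; E(K, 0b00000010) = 0b01100011.
So the input to E for block 6 is 0b00000010.

0b00000010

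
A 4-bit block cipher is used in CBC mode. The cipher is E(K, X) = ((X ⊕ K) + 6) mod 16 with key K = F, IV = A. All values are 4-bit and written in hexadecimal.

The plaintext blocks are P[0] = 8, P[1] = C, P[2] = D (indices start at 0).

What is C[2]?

C[2] = A

CBC encryption: C_i = E(K, P_i ⊕ C_{i−1}), with C_{−1} = IV.
C[0]: P[0] ⊕ A = 2; E(K, 2) = 3.
C[1]: P[1] ⊕ 3 = F; E(K, F) = 6.
C[2]: P[2] ⊕ 6 = B; E(K, B) = A.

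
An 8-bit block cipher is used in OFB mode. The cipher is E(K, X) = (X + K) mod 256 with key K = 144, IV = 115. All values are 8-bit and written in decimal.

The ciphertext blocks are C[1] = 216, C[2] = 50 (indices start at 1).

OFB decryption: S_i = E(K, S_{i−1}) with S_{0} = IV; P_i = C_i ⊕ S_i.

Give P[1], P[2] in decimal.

P[1] = 219, P[2] = 161

P[1]: S = E(K, 115) = 3; 216 ⊕ 3 = 219.
P[2]: S = E(K, 3) = 147; 50 ⊕ 147 = 161.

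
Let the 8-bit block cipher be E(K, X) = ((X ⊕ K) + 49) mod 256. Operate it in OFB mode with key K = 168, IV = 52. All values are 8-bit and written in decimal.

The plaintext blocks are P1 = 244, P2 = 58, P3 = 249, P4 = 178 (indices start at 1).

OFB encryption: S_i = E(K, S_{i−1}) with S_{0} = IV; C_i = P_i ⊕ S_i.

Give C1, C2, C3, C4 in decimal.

C1 = 57, C2 = 172, C3 = 150, C4 = 74

C1: S = E(K, 52) = 205; 244 ⊕ 205 = 57.
C2: S = E(K, 205) = 150; 58 ⊕ 150 = 172.
C3: S = E(K, 150) = 111; 249 ⊕ 111 = 150.
C4: S = E(K, 111) = 248; 178 ⊕ 248 = 74.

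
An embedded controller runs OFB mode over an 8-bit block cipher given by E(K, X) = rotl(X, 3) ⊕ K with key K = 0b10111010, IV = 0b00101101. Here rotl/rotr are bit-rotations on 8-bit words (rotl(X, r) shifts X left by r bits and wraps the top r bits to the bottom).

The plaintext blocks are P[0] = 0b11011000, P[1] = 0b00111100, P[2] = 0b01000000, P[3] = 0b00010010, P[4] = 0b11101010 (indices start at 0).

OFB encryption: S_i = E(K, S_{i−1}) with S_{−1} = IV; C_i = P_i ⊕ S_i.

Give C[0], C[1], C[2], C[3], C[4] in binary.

C[0] = 0b00001011, C[1] = 0b00011000, C[2] = 0b11011011, C[3] = 0b01110100, C[4] = 0b01100011

C[0]: S = E(K, 0b00101101) = 0b11010011; 0b11011000 ⊕ 0b11010011 = 0b00001011.
C[1]: S = E(K, 0b11010011) = 0b00100100; 0b00111100 ⊕ 0b00100100 = 0b00011000.
C[2]: S = E(K, 0b00100100) = 0b10011011; 0b01000000 ⊕ 0b10011011 = 0b11011011.
C[3]: S = E(K, 0b10011011) = 0b01100110; 0b00010010 ⊕ 0b01100110 = 0b01110100.
C[4]: S = E(K, 0b01100110) = 0b10001001; 0b11101010 ⊕ 0b10001001 = 0b01100011.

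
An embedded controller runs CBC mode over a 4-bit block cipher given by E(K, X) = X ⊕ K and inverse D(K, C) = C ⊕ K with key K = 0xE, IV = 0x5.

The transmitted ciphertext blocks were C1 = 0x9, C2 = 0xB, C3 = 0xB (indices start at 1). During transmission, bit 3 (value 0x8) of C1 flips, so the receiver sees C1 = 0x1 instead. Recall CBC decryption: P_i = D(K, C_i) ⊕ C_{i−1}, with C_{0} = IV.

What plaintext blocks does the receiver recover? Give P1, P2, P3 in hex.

P1 = 0xA, P2 = 0x4, P3 = 0xE

Only C1 changed, to 0x1. In CBC, a change in C_i garbles P_i and flips the same bit in P_{i+1}. Decrypting the received ciphertext:
P1: D(K, 0x1) = 0xF; 0xF ⊕ 0x5 = 0xA.
P2: D(K, 0xB) = 0x5; 0x5 ⊕ 0x1 = 0x4.
P3: D(K, 0xB) = 0x5; 0x5 ⊕ 0xB = 0xE.
Blocks that differ from the original plaintext: P1, P2.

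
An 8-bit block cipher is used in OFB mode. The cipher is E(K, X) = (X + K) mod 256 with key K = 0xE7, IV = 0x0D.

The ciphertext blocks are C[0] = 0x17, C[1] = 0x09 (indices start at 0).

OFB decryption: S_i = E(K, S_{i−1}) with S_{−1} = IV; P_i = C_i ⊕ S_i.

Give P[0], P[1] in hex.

P[0]: S = E(K, 0x0D) = 0xF4; 0x17 ⊕ 0xF4 = 0xE3.
P[1]: S = E(K, 0xF4) = 0xDB; 0x09 ⊕ 0xDB = 0xD2.

P[0] = 0xE3, P[1] = 0xD2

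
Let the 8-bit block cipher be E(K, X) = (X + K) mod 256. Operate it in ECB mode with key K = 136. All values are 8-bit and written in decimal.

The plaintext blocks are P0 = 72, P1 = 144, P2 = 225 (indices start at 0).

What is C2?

C2 = 105

ECB encryption: C_i = E(K, P_i).
C2: E(K, 225) = 105.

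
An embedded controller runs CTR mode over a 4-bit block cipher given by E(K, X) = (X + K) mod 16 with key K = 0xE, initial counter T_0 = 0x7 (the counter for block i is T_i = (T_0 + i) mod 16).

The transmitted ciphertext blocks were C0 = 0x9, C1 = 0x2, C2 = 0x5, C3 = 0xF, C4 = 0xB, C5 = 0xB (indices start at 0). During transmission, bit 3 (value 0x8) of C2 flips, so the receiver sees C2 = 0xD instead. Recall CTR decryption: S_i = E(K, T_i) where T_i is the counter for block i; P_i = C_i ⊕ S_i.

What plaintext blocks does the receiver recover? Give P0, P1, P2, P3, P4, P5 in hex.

P0 = 0xC, P1 = 0x4, P2 = 0xA, P3 = 0x7, P4 = 0x2, P5 = 0x1

Only C2 changed, to 0xD. In CTR, a change in C_i flips the same bit in P_i only; the keystream is unaffected. Decrypting the received ciphertext:
P0: T = 0x7, S = E(K, T) = 0x5; 0x9 ⊕ 0x5 = 0xC.
P1: T = 0x8, S = E(K, T) = 0x6; 0x2 ⊕ 0x6 = 0x4.
P2: T = 0x9, S = E(K, T) = 0x7; 0xD ⊕ 0x7 = 0xA.
P3: T = 0xA, S = E(K, T) = 0x8; 0xF ⊕ 0x8 = 0x7.
P4: T = 0xB, S = E(K, T) = 0x9; 0xB ⊕ 0x9 = 0x2.
P5: T = 0xC, S = E(K, T) = 0xA; 0xB ⊕ 0xA = 0x1.
Blocks that differ from the original plaintext: P2.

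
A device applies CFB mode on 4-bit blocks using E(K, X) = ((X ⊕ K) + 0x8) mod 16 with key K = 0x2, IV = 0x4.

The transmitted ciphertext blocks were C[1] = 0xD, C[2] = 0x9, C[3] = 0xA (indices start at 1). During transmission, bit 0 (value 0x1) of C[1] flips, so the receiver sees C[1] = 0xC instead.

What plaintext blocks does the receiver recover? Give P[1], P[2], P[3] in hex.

P[1] = 0x2, P[2] = 0xF, P[3] = 0x9

CFB decryption: P_i = C_i ⊕ E(K, C_{i−1}), with C_{0} = IV.
Only C[1] changed, to 0xC. In CFB, a change in C_i flips the same bit in P_i and garbles P_{i+1}. Decrypting the received ciphertext:
P[1]: E(K, 0x4) = 0xE; 0xC ⊕ 0xE = 0x2.
P[2]: E(K, 0xC) = 0x6; 0x9 ⊕ 0x6 = 0xF.
P[3]: E(K, 0x9) = 0x3; 0xA ⊕ 0x3 = 0x9.
Blocks that differ from the original plaintext: P[1], P[2].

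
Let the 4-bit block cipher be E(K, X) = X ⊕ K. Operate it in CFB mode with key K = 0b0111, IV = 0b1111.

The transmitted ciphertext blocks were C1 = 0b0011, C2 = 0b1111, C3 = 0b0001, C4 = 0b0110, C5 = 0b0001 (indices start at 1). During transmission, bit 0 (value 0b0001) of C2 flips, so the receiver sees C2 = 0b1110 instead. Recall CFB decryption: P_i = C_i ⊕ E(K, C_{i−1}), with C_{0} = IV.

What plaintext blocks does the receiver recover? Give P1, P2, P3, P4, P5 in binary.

Only C2 changed, to 0b1110. In CFB, a change in C_i flips the same bit in P_i and garbles P_{i+1}. Decrypting the received ciphertext:
P1: E(K, 0b1111) = 0b1000; 0b0011 ⊕ 0b1000 = 0b1011.
P2: E(K, 0b0011) = 0b0100; 0b1110 ⊕ 0b0100 = 0b1010.
P3: E(K, 0b1110) = 0b1001; 0b0001 ⊕ 0b1001 = 0b1000.
P4: E(K, 0b0001) = 0b0110; 0b0110 ⊕ 0b0110 = 0b0000.
P5: E(K, 0b0110) = 0b0001; 0b0001 ⊕ 0b0001 = 0b0000.
Blocks that differ from the original plaintext: P2, P3.

P1 = 0b1011, P2 = 0b1010, P3 = 0b1000, P4 = 0b0000, P5 = 0b0000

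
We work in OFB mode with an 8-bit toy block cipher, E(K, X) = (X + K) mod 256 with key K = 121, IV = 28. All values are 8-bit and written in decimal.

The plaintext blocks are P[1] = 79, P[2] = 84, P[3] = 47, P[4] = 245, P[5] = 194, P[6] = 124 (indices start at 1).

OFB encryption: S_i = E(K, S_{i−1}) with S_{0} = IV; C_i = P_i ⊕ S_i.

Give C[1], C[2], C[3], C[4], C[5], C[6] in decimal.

C[1]: S = E(K, 28) = 149; 79 ⊕ 149 = 218.
C[2]: S = E(K, 149) = 14; 84 ⊕ 14 = 90.
C[3]: S = E(K, 14) = 135; 47 ⊕ 135 = 168.
C[4]: S = E(K, 135) = 0; 245 ⊕ 0 = 245.
C[5]: S = E(K, 0) = 121; 194 ⊕ 121 = 187.
C[6]: S = E(K, 121) = 242; 124 ⊕ 242 = 142.

C[1] = 218, C[2] = 90, C[3] = 168, C[4] = 245, C[5] = 187, C[6] = 142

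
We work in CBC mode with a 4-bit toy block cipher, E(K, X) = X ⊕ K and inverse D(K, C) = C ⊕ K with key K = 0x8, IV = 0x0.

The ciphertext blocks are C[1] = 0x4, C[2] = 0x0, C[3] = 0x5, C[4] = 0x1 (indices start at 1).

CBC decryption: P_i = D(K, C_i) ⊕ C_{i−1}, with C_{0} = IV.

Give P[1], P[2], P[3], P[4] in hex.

P[1]: D(K, 0x4) = 0xC; 0xC ⊕ 0x0 = 0xC.
P[2]: D(K, 0x0) = 0x8; 0x8 ⊕ 0x4 = 0xC.
P[3]: D(K, 0x5) = 0xD; 0xD ⊕ 0x0 = 0xD.
P[4]: D(K, 0x1) = 0x9; 0x9 ⊕ 0x5 = 0xC.

P[1] = 0xC, P[2] = 0xC, P[3] = 0xD, P[4] = 0xC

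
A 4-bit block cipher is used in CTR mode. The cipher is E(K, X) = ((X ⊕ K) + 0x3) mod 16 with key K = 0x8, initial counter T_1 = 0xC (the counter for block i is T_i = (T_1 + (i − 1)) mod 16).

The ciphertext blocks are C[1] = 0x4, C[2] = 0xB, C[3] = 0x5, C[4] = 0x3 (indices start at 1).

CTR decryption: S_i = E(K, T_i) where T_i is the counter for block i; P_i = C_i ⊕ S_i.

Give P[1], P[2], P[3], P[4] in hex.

P[1]: T = 0xC, S = E(K, T) = 0x7; 0x4 ⊕ 0x7 = 0x3.
P[2]: T = 0xD, S = E(K, T) = 0x8; 0xB ⊕ 0x8 = 0x3.
P[3]: T = 0xE, S = E(K, T) = 0x9; 0x5 ⊕ 0x9 = 0xC.
P[4]: T = 0xF, S = E(K, T) = 0xA; 0x3 ⊕ 0xA = 0x9.

P[1] = 0x3, P[2] = 0x3, P[3] = 0xC, P[4] = 0x9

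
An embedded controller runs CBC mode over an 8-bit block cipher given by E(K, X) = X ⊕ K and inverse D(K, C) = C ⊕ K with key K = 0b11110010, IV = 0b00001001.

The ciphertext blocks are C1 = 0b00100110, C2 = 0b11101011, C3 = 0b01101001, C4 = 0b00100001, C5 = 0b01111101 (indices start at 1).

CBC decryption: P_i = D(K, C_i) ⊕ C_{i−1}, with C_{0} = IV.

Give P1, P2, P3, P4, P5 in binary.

P1: D(K, 0b00100110) = 0b11010100; 0b11010100 ⊕ 0b00001001 = 0b11011101.
P2: D(K, 0b11101011) = 0b00011001; 0b00011001 ⊕ 0b00100110 = 0b00111111.
P3: D(K, 0b01101001) = 0b10011011; 0b10011011 ⊕ 0b11101011 = 0b01110000.
P4: D(K, 0b00100001) = 0b11010011; 0b11010011 ⊕ 0b01101001 = 0b10111010.
P5: D(K, 0b01111101) = 0b10001111; 0b10001111 ⊕ 0b00100001 = 0b10101110.

P1 = 0b11011101, P2 = 0b00111111, P3 = 0b01110000, P4 = 0b10111010, P5 = 0b10101110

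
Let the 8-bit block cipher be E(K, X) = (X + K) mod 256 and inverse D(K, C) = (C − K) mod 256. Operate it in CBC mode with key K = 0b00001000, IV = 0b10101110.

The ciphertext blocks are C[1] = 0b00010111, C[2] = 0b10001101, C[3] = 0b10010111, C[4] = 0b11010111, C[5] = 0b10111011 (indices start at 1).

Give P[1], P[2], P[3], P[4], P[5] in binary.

CBC decryption: P_i = D(K, C_i) ⊕ C_{i−1}, with C_{0} = IV.
P[1]: D(K, 0b00010111) = 0b00001111; 0b00001111 ⊕ 0b10101110 = 0b10100001.
P[2]: D(K, 0b10001101) = 0b10000101; 0b10000101 ⊕ 0b00010111 = 0b10010010.
P[3]: D(K, 0b10010111) = 0b10001111; 0b10001111 ⊕ 0b10001101 = 0b00000010.
P[4]: D(K, 0b11010111) = 0b11001111; 0b11001111 ⊕ 0b10010111 = 0b01011000.
P[5]: D(K, 0b10111011) = 0b10110011; 0b10110011 ⊕ 0b11010111 = 0b01100100.

P[1] = 0b10100001, P[2] = 0b10010010, P[3] = 0b00000010, P[4] = 0b01011000, P[5] = 0b01100100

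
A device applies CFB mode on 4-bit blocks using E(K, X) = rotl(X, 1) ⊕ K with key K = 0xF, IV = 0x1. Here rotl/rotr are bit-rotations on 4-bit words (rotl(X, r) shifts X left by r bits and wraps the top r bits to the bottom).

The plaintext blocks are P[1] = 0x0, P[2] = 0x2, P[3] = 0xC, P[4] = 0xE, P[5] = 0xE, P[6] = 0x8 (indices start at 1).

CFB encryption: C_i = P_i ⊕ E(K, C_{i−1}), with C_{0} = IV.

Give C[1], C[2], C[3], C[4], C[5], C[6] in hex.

C[1]: E(K, 0x1) = 0xD; 0x0 ⊕ 0xD = 0xD.
C[2]: E(K, 0xD) = 0x4; 0x2 ⊕ 0x4 = 0x6.
C[3]: E(K, 0x6) = 0x3; 0xC ⊕ 0x3 = 0xF.
C[4]: E(K, 0xF) = 0x0; 0xE ⊕ 0x0 = 0xE.
C[5]: E(K, 0xE) = 0x2; 0xE ⊕ 0x2 = 0xC.
C[6]: E(K, 0xC) = 0x6; 0x8 ⊕ 0x6 = 0xE.

C[1] = 0xD, C[2] = 0x6, C[3] = 0xF, C[4] = 0xE, C[5] = 0xC, C[6] = 0xE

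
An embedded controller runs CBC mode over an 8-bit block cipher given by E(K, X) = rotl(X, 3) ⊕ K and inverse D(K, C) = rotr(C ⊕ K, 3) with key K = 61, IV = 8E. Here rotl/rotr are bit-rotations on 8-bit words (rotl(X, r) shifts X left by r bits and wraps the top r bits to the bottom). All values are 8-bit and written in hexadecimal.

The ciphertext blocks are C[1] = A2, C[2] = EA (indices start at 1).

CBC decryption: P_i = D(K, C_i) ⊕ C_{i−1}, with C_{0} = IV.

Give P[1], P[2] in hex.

P[1]: D(K, A2) = 78; 78 ⊕ 8E = F6.
P[2]: D(K, EA) = 71; 71 ⊕ A2 = D3.

P[1] = F6, P[2] = D3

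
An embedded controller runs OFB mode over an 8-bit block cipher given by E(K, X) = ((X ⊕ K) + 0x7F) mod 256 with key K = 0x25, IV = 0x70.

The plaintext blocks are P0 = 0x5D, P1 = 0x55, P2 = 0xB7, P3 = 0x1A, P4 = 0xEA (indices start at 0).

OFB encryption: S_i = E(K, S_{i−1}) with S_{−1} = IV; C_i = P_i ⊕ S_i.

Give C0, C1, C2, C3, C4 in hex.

C0 = 0x89, C1 = 0x25, C2 = 0x63, C3 = 0x6A, C4 = 0x3E

C0: S = E(K, 0x70) = 0xD4; 0x5D ⊕ 0xD4 = 0x89.
C1: S = E(K, 0xD4) = 0x70; 0x55 ⊕ 0x70 = 0x25.
C2: S = E(K, 0x70) = 0xD4; 0xB7 ⊕ 0xD4 = 0x63.
C3: S = E(K, 0xD4) = 0x70; 0x1A ⊕ 0x70 = 0x6A.
C4: S = E(K, 0x70) = 0xD4; 0xEA ⊕ 0xD4 = 0x3E.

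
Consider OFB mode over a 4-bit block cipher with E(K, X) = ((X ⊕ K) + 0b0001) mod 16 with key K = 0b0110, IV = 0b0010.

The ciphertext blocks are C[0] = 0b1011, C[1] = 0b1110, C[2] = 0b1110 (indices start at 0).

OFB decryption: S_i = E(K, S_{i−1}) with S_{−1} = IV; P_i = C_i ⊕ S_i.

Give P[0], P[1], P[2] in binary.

P[0]: S = E(K, 0b0010) = 0b0101; 0b1011 ⊕ 0b0101 = 0b1110.
P[1]: S = E(K, 0b0101) = 0b0100; 0b1110 ⊕ 0b0100 = 0b1010.
P[2]: S = E(K, 0b0100) = 0b0011; 0b1110 ⊕ 0b0011 = 0b1101.

P[0] = 0b1110, P[1] = 0b1010, P[2] = 0b1101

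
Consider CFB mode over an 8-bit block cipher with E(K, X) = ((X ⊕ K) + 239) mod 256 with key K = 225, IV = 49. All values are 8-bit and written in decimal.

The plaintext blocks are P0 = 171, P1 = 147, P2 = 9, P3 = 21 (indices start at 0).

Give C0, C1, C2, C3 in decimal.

CFB encryption: C_i = P_i ⊕ E(K, C_{i−1}), with C_{−1} = IV.
C0: E(K, 49) = 191; 171 ⊕ 191 = 20.
C1: E(K, 20) = 228; 147 ⊕ 228 = 119.
C2: E(K, 119) = 133; 9 ⊕ 133 = 140.
C3: E(K, 140) = 92; 21 ⊕ 92 = 73.

C0 = 20, C1 = 119, C2 = 140, C3 = 73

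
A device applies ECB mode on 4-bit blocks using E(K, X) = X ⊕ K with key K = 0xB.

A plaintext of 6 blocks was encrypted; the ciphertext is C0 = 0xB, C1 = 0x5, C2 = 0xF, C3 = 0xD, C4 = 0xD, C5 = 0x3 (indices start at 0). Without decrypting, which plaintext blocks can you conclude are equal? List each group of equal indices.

P3 = P4

ECB encrypts each block independently with the same key, so equal ciphertext blocks imply equal plaintext blocks.
C3 = C4 = 0xD, so P3 = P4.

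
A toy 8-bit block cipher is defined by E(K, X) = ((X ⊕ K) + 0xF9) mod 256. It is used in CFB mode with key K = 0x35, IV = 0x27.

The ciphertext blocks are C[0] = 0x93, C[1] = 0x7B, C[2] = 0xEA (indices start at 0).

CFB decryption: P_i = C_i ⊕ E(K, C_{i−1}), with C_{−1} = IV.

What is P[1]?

P[1] = 0xE4

P[1]: E(K, 0x93) = 0x9F; 0x7B ⊕ 0x9F = 0xE4.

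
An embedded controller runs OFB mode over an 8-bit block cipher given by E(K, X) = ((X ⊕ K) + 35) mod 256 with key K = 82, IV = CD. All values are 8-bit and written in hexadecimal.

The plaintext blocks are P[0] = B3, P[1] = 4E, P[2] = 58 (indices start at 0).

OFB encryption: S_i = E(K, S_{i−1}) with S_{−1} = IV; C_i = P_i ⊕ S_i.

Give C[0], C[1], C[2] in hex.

C[0]: S = E(K, CD) = 84; B3 ⊕ 84 = 37.
C[1]: S = E(K, 84) = 3B; 4E ⊕ 3B = 75.
C[2]: S = E(K, 3B) = EE; 58 ⊕ EE = B6.

C[0] = 37, C[1] = 75, C[2] = B6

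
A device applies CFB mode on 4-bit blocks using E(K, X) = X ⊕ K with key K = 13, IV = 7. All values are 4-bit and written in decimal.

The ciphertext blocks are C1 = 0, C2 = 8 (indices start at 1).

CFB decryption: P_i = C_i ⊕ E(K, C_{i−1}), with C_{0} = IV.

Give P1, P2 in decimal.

P1: E(K, 7) = 10; 0 ⊕ 10 = 10.
P2: E(K, 0) = 13; 8 ⊕ 13 = 5.

P1 = 10, P2 = 5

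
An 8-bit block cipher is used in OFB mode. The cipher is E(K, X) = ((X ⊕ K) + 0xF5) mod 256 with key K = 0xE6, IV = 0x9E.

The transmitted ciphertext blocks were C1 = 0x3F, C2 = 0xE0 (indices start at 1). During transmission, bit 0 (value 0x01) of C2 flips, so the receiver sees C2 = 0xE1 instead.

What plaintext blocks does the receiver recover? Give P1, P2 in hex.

P1 = 0x52, P2 = 0x61

OFB decryption: S_i = E(K, S_{i−1}) with S_{0} = IV; P_i = C_i ⊕ S_i.
Only C2 changed, to 0xE1. In OFB, a change in C_i flips the same bit in P_i only; the keystream is unaffected. Decrypting the received ciphertext:
P1: S = E(K, 0x9E) = 0x6D; 0x3F ⊕ 0x6D = 0x52.
P2: S = E(K, 0x6D) = 0x80; 0xE1 ⊕ 0x80 = 0x61.
Blocks that differ from the original plaintext: P2.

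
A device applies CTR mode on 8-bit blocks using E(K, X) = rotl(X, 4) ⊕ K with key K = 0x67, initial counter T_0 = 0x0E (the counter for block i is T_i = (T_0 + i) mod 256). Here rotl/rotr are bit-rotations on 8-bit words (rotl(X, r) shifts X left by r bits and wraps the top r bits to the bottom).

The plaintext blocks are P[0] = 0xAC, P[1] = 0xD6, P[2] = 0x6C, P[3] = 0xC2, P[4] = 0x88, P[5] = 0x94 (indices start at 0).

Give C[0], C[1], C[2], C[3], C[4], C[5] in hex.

C[0] = 0x2B, C[1] = 0x41, C[2] = 0x0A, C[3] = 0xB4, C[4] = 0xCE, C[5] = 0xC2

CTR encryption: S_i = E(K, T_i) where T_i is the counter for block i; C_i = P_i ⊕ S_i.
C[0]: T = 0x0E, S = E(K, T) = 0x87; 0xAC ⊕ 0x87 = 0x2B.
C[1]: T = 0x0F, S = E(K, T) = 0x97; 0xD6 ⊕ 0x97 = 0x41.
C[2]: T = 0x10, S = E(K, T) = 0x66; 0x6C ⊕ 0x66 = 0x0A.
C[3]: T = 0x11, S = E(K, T) = 0x76; 0xC2 ⊕ 0x76 = 0xB4.
C[4]: T = 0x12, S = E(K, T) = 0x46; 0x88 ⊕ 0x46 = 0xCE.
C[5]: T = 0x13, S = E(K, T) = 0x56; 0x94 ⊕ 0x56 = 0xC2.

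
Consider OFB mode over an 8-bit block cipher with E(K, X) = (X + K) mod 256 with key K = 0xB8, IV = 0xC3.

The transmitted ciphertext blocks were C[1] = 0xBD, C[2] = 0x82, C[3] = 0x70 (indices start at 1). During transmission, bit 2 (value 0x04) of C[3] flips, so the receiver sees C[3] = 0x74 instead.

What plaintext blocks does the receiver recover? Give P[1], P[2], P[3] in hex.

P[1] = 0xC6, P[2] = 0xB1, P[3] = 0x9F

OFB decryption: S_i = E(K, S_{i−1}) with S_{0} = IV; P_i = C_i ⊕ S_i.
Only C[3] changed, to 0x74. In OFB, a change in C_i flips the same bit in P_i only; the keystream is unaffected. Decrypting the received ciphertext:
P[1]: S = E(K, 0xC3) = 0x7B; 0xBD ⊕ 0x7B = 0xC6.
P[2]: S = E(K, 0x7B) = 0x33; 0x82 ⊕ 0x33 = 0xB1.
P[3]: S = E(K, 0x33) = 0xEB; 0x74 ⊕ 0xEB = 0x9F.
Blocks that differ from the original plaintext: P[3].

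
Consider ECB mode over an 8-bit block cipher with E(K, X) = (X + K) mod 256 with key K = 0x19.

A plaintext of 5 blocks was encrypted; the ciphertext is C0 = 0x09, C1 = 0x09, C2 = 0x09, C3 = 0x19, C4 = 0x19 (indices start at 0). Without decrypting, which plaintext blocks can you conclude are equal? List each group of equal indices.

P0 = P1 = P2; P3 = P4

ECB encrypts each block independently with the same key, so equal ciphertext blocks imply equal plaintext blocks.
C0 = C1 = C2 = 0x09, so P0 = P1 = P2.
C3 = C4 = 0x19, so P3 = P4.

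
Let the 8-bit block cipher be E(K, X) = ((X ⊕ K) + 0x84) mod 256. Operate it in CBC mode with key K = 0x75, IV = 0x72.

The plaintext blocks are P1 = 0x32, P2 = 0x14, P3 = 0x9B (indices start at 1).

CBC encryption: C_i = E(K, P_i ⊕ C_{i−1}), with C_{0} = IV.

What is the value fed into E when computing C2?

C1: P1 ⊕ 0x72 = 0x40; E(K, 0x40) = 0xB9.
C2: P2 ⊕ 0xB9 = 0xAD; E(K, 0xAD) = 0x5C.
So the input to E for block 2 is 0xAD.

0xAD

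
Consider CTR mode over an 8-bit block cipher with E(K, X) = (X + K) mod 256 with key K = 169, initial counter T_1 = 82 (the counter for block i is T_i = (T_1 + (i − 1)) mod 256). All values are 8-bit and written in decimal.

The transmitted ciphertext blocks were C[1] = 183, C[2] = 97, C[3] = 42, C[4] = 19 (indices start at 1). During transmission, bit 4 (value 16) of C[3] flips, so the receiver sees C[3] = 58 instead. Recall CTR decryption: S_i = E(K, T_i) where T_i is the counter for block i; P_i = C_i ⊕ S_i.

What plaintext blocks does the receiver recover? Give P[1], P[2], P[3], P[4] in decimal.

P[1] = 76, P[2] = 157, P[3] = 199, P[4] = 237

Only C[3] changed, to 58. In CTR, a change in C_i flips the same bit in P_i only; the keystream is unaffected. Decrypting the received ciphertext:
P[1]: T = 82, S = E(K, T) = 251; 183 ⊕ 251 = 76.
P[2]: T = 83, S = E(K, T) = 252; 97 ⊕ 252 = 157.
P[3]: T = 84, S = E(K, T) = 253; 58 ⊕ 253 = 199.
P[4]: T = 85, S = E(K, T) = 254; 19 ⊕ 254 = 237.
Blocks that differ from the original plaintext: P[3].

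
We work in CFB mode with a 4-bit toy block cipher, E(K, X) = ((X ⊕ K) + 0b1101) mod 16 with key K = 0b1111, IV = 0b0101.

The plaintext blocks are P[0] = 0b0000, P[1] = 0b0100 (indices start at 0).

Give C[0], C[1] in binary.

C[0] = 0b0111, C[1] = 0b0001

CFB encryption: C_i = P_i ⊕ E(K, C_{i−1}), with C_{−1} = IV.
C[0]: E(K, 0b0101) = 0b0111; 0b0000 ⊕ 0b0111 = 0b0111.
C[1]: E(K, 0b0111) = 0b0101; 0b0100 ⊕ 0b0101 = 0b0001.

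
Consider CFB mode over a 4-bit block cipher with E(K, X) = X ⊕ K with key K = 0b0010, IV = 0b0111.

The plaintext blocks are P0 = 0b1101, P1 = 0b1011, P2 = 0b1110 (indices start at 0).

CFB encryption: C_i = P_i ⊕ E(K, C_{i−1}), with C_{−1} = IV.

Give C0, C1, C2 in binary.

C0: E(K, 0b0111) = 0b0101; 0b1101 ⊕ 0b0101 = 0b1000.
C1: E(K, 0b1000) = 0b1010; 0b1011 ⊕ 0b1010 = 0b0001.
C2: E(K, 0b0001) = 0b0011; 0b1110 ⊕ 0b0011 = 0b1101.

C0 = 0b1000, C1 = 0b0001, C2 = 0b1101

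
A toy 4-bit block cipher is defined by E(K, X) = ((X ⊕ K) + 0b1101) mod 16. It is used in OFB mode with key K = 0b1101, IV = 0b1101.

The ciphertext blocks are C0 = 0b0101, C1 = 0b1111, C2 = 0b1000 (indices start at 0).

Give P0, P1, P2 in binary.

OFB decryption: S_i = E(K, S_{i−1}) with S_{−1} = IV; P_i = C_i ⊕ S_i.
P0: S = E(K, 0b1101) = 0b1101; 0b0101 ⊕ 0b1101 = 0b1000.
P1: S = E(K, 0b1101) = 0b1101; 0b1111 ⊕ 0b1101 = 0b0010.
P2: S = E(K, 0b1101) = 0b1101; 0b1000 ⊕ 0b1101 = 0b0101.

P0 = 0b1000, P1 = 0b0010, P2 = 0b0101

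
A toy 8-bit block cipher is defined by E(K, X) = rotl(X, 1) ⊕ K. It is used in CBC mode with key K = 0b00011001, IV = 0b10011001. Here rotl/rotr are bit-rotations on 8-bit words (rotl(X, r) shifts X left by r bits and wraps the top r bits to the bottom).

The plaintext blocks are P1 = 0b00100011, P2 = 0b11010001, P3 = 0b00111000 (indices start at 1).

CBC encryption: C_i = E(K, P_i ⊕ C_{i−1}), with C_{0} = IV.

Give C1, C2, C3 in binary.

C1 = 0b01101100, C2 = 0b01100010, C3 = 0b10101101

C1: P1 ⊕ 0b10011001 = 0b10111010; E(K, 0b10111010) = 0b01101100.
C2: P2 ⊕ 0b01101100 = 0b10111101; E(K, 0b10111101) = 0b01100010.
C3: P3 ⊕ 0b01100010 = 0b01011010; E(K, 0b01011010) = 0b10101101.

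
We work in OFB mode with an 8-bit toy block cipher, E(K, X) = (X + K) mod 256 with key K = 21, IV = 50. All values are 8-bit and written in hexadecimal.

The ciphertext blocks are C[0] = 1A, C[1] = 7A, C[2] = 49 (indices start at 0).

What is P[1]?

OFB decryption: S_i = E(K, S_{i−1}) with S_{−1} = IV; P_i = C_i ⊕ S_i.
P[0]: S = E(K, 50) = 71; 1A ⊕ 71 = 6B.
P[1]: S = E(K, 71) = 92; 7A ⊕ 92 = E8.

P[1] = E8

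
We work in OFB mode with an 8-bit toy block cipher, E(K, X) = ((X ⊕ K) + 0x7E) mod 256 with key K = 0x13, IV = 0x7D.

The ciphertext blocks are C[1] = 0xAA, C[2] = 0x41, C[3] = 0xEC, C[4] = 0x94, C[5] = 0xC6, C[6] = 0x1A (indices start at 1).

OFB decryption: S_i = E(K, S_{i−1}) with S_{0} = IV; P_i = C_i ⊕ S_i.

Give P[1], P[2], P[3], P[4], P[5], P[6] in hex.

P[1] = 0x46, P[2] = 0x3C, P[3] = 0x00, P[4] = 0xE9, P[5] = 0x2A, P[6] = 0x67

P[1]: S = E(K, 0x7D) = 0xEC; 0xAA ⊕ 0xEC = 0x46.
P[2]: S = E(K, 0xEC) = 0x7D; 0x41 ⊕ 0x7D = 0x3C.
P[3]: S = E(K, 0x7D) = 0xEC; 0xEC ⊕ 0xEC = 0x00.
P[4]: S = E(K, 0xEC) = 0x7D; 0x94 ⊕ 0x7D = 0xE9.
P[5]: S = E(K, 0x7D) = 0xEC; 0xC6 ⊕ 0xEC = 0x2A.
P[6]: S = E(K, 0xEC) = 0x7D; 0x1A ⊕ 0x7D = 0x67.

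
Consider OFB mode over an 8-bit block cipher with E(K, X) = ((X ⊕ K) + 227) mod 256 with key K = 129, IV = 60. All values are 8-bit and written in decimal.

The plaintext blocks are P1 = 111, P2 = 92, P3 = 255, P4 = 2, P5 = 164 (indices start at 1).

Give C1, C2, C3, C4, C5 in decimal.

OFB encryption: S_i = E(K, S_{i−1}) with S_{0} = IV; C_i = P_i ⊕ S_i.
C1: S = E(K, 60) = 160; 111 ⊕ 160 = 207.
C2: S = E(K, 160) = 4; 92 ⊕ 4 = 88.
C3: S = E(K, 4) = 104; 255 ⊕ 104 = 151.
C4: S = E(K, 104) = 204; 2 ⊕ 204 = 206.
C5: S = E(K, 204) = 48; 164 ⊕ 48 = 148.

C1 = 207, C2 = 88, C3 = 151, C4 = 206, C5 = 148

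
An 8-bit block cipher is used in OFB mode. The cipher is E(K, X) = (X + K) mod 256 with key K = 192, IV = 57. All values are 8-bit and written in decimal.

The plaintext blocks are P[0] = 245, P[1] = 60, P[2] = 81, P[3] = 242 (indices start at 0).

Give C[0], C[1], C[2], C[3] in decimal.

C[0] = 12, C[1] = 133, C[2] = 40, C[3] = 203

OFB encryption: S_i = E(K, S_{i−1}) with S_{−1} = IV; C_i = P_i ⊕ S_i.
C[0]: S = E(K, 57) = 249; 245 ⊕ 249 = 12.
C[1]: S = E(K, 249) = 185; 60 ⊕ 185 = 133.
C[2]: S = E(K, 185) = 121; 81 ⊕ 121 = 40.
C[3]: S = E(K, 121) = 57; 242 ⊕ 57 = 203.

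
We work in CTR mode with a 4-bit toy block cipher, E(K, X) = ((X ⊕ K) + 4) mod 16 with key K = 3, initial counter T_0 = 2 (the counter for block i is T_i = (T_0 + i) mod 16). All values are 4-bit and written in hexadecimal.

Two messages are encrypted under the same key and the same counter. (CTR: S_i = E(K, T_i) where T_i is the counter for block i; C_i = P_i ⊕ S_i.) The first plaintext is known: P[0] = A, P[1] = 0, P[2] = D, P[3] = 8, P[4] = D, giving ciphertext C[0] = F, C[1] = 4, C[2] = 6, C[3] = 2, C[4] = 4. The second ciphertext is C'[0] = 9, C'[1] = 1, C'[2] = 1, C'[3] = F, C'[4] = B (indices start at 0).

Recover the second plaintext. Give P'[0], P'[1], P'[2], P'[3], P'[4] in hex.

P'[0] = C, P'[1] = 5, P'[2] = A, P'[3] = 5, P'[4] = 2

In CTR with a reused counter, both messages share the same keystream S_i, so C_i ⊕ C'_i = P_i ⊕ P'_i and thus P'_i = P_i ⊕ C_i ⊕ C'_i.
P'[0]: A ⊕ F ⊕ 9 = C.
P'[1]: 0 ⊕ 4 ⊕ 1 = 5.
P'[2]: D ⊕ 6 ⊕ 1 = A.
P'[3]: 8 ⊕ 2 ⊕ F = 5.
P'[4]: D ⊕ 4 ⊕ B = 2.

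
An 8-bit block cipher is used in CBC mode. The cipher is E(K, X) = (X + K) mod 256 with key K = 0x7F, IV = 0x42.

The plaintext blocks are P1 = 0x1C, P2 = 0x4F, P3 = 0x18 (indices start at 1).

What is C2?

C2 = 0x11

CBC encryption: C_i = E(K, P_i ⊕ C_{i−1}), with C_{0} = IV.
C1: P1 ⊕ 0x42 = 0x5E; E(K, 0x5E) = 0xDD.
C2: P2 ⊕ 0xDD = 0x92; E(K, 0x92) = 0x11.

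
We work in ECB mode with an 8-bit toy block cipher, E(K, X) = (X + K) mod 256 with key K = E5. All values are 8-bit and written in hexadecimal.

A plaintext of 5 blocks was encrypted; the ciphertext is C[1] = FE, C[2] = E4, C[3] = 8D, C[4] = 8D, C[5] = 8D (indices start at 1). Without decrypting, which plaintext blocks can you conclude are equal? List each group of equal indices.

P[3] = P[4] = P[5]

ECB encrypts each block independently with the same key, so equal ciphertext blocks imply equal plaintext blocks.
C[3] = C[4] = C[5] = 8D, so P[3] = P[4] = P[5].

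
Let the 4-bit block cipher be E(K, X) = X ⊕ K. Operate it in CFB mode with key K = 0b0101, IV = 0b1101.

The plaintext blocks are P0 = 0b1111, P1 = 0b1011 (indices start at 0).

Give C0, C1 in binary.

C0 = 0b0111, C1 = 0b1001

CFB encryption: C_i = P_i ⊕ E(K, C_{i−1}), with C_{−1} = IV.
C0: E(K, 0b1101) = 0b1000; 0b1111 ⊕ 0b1000 = 0b0111.
C1: E(K, 0b0111) = 0b0010; 0b1011 ⊕ 0b0010 = 0b1001.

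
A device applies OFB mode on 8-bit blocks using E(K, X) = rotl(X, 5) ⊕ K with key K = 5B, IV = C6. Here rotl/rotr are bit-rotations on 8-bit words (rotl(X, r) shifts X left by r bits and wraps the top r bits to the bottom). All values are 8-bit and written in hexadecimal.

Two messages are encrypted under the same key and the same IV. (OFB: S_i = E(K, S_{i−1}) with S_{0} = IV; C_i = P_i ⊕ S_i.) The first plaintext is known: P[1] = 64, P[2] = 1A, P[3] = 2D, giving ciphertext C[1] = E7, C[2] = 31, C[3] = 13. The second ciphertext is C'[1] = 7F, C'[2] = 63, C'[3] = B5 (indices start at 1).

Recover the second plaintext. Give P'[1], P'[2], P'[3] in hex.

P'[1] = FC, P'[2] = 48, P'[3] = 8B

In OFB with a reused IV, both messages share the same keystream S_i, so C_i ⊕ C'_i = P_i ⊕ P'_i and thus P'_i = P_i ⊕ C_i ⊕ C'_i.
P'[1]: 64 ⊕ E7 ⊕ 7F = FC.
P'[2]: 1A ⊕ 31 ⊕ 63 = 48.
P'[3]: 2D ⊕ 13 ⊕ B5 = 8B.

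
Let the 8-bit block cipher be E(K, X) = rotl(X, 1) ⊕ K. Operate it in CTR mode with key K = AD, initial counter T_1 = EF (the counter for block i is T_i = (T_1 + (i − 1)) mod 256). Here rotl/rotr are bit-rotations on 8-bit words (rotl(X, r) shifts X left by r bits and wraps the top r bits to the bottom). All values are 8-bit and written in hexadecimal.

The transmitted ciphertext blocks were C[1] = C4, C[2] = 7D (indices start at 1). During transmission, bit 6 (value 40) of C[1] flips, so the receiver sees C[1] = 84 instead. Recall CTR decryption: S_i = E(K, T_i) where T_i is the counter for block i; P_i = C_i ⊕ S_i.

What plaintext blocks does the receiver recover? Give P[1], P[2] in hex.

P[1] = F6, P[2] = 31

Only C[1] changed, to 84. In CTR, a change in C_i flips the same bit in P_i only; the keystream is unaffected. Decrypting the received ciphertext:
P[1]: T = EF, S = E(K, T) = 72; 84 ⊕ 72 = F6.
P[2]: T = F0, S = E(K, T) = 4C; 7D ⊕ 4C = 31.
Blocks that differ from the original plaintext: P[1].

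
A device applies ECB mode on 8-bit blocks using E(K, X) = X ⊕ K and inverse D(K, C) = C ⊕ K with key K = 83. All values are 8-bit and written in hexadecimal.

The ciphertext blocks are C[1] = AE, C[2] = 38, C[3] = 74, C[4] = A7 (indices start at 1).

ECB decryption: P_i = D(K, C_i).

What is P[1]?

P[1] = 2D

P[1]: D(K, AE) = 2D.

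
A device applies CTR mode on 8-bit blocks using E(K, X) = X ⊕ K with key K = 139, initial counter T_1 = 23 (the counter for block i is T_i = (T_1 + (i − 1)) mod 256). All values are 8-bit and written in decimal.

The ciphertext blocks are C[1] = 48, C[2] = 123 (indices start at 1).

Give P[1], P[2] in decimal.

P[1] = 172, P[2] = 232

CTR decryption: S_i = E(K, T_i) where T_i is the counter for block i; P_i = C_i ⊕ S_i.
P[1]: T = 23, S = E(K, T) = 156; 48 ⊕ 156 = 172.
P[2]: T = 24, S = E(K, T) = 147; 123 ⊕ 147 = 232.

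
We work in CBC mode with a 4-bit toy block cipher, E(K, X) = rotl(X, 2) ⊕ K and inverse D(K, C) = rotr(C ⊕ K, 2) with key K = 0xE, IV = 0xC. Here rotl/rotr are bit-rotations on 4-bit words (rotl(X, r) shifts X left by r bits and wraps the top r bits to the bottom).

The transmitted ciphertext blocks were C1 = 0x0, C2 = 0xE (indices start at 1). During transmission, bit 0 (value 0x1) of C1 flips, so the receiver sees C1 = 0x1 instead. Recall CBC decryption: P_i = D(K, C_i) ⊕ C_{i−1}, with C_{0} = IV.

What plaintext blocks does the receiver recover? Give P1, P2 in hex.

Only C1 changed, to 0x1. In CBC, a change in C_i garbles P_i and flips the same bit in P_{i+1}. Decrypting the received ciphertext:
P1: D(K, 0x1) = 0xF; 0xF ⊕ 0xC = 0x3.
P2: D(K, 0xE) = 0x0; 0x0 ⊕ 0x1 = 0x1.
Blocks that differ from the original plaintext: P1, P2.

P1 = 0x3, P2 = 0x1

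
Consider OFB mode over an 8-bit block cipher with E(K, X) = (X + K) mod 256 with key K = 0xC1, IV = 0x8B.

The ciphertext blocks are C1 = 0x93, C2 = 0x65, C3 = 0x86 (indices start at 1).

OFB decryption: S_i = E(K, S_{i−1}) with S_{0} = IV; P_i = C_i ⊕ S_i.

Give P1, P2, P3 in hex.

P1: S = E(K, 0x8B) = 0x4C; 0x93 ⊕ 0x4C = 0xDF.
P2: S = E(K, 0x4C) = 0x0D; 0x65 ⊕ 0x0D = 0x68.
P3: S = E(K, 0x0D) = 0xCE; 0x86 ⊕ 0xCE = 0x48.

P1 = 0xDF, P2 = 0x68, P3 = 0x48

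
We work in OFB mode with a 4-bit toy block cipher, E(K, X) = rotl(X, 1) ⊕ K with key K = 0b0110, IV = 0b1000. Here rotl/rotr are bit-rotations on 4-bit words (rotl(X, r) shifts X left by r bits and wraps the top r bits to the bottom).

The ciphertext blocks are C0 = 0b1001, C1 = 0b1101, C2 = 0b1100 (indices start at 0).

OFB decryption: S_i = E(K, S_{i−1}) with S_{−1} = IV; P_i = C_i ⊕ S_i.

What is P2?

P0: S = E(K, 0b1000) = 0b0111; 0b1001 ⊕ 0b0111 = 0b1110.
P1: S = E(K, 0b0111) = 0b1000; 0b1101 ⊕ 0b1000 = 0b0101.
P2: S = E(K, 0b1000) = 0b0111; 0b1100 ⊕ 0b0111 = 0b1011.

P2 = 0b1011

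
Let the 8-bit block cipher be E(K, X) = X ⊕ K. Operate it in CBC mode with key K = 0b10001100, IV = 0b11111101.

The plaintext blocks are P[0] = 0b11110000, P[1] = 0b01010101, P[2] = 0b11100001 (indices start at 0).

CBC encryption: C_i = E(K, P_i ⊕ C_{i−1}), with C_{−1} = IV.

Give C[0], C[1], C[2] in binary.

C[0]: P[0] ⊕ 0b11111101 = 0b00001101; E(K, 0b00001101) = 0b10000001.
C[1]: P[1] ⊕ 0b10000001 = 0b11010100; E(K, 0b11010100) = 0b01011000.
C[2]: P[2] ⊕ 0b01011000 = 0b10111001; E(K, 0b10111001) = 0b00110101.

C[0] = 0b10000001, C[1] = 0b01011000, C[2] = 0b00110101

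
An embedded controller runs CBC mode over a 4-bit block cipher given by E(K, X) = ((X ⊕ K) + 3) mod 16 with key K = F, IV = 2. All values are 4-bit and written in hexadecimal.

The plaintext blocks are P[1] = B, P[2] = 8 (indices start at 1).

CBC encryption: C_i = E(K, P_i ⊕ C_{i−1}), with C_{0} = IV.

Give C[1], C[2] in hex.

C[1]: P[1] ⊕ 2 = 9; E(K, 9) = 9.
C[2]: P[2] ⊕ 9 = 1; E(K, 1) = 1.

C[1] = 9, C[2] = 1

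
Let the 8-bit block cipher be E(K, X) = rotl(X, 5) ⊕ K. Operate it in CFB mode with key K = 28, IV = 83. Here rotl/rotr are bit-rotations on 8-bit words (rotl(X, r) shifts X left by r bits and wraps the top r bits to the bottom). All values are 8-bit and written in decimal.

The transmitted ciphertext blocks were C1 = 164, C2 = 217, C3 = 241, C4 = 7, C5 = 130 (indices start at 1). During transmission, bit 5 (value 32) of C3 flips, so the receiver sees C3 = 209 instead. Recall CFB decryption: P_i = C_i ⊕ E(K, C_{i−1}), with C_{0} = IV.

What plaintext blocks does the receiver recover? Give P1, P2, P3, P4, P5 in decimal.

P1 = 210, P2 = 81, P3 = 246, P4 = 33, P5 = 126

Only C3 changed, to 209. In CFB, a change in C_i flips the same bit in P_i and garbles P_{i+1}. Decrypting the received ciphertext:
P1: E(K, 83) = 118; 164 ⊕ 118 = 210.
P2: E(K, 164) = 136; 217 ⊕ 136 = 81.
P3: E(K, 217) = 39; 209 ⊕ 39 = 246.
P4: E(K, 209) = 38; 7 ⊕ 38 = 33.
P5: E(K, 7) = 252; 130 ⊕ 252 = 126.
Blocks that differ from the original plaintext: P3, P4.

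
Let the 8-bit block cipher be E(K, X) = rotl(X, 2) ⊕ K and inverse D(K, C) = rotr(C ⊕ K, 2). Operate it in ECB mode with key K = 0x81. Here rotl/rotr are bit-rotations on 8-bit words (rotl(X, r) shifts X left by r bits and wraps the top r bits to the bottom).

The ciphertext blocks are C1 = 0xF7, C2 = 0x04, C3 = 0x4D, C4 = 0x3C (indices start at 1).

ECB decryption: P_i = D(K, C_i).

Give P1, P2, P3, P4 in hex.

P1: D(K, 0xF7) = 0x9D.
P2: D(K, 0x04) = 0x61.
P3: D(K, 0x4D) = 0x33.
P4: D(K, 0x3C) = 0x6F.

P1 = 0x9D, P2 = 0x61, P3 = 0x33, P4 = 0x6F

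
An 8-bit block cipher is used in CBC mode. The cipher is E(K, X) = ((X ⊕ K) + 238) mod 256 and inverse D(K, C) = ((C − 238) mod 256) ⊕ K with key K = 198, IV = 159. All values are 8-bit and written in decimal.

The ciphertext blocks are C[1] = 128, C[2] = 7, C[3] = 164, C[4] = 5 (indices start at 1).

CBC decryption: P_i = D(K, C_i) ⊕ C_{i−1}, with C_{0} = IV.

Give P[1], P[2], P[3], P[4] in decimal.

P[1] = 203, P[2] = 95, P[3] = 119, P[4] = 117

P[1]: D(K, 128) = 84; 84 ⊕ 159 = 203.
P[2]: D(K, 7) = 223; 223 ⊕ 128 = 95.
P[3]: D(K, 164) = 112; 112 ⊕ 7 = 119.
P[4]: D(K, 5) = 209; 209 ⊕ 164 = 117.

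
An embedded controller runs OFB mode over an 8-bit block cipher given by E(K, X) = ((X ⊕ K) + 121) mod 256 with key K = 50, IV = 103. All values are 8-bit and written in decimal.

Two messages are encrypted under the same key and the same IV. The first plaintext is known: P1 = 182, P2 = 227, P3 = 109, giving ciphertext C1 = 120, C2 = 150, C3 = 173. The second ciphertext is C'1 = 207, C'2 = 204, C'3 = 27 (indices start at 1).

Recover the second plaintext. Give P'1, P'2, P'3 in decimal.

P'1 = 1, P'2 = 185, P'3 = 219

In OFB with a reused IV, both messages share the same keystream S_i, so C_i ⊕ C'_i = P_i ⊕ P'_i and thus P'_i = P_i ⊕ C_i ⊕ C'_i.
P'1: 182 ⊕ 120 ⊕ 207 = 1.
P'2: 227 ⊕ 150 ⊕ 204 = 185.
P'3: 109 ⊕ 173 ⊕ 27 = 219.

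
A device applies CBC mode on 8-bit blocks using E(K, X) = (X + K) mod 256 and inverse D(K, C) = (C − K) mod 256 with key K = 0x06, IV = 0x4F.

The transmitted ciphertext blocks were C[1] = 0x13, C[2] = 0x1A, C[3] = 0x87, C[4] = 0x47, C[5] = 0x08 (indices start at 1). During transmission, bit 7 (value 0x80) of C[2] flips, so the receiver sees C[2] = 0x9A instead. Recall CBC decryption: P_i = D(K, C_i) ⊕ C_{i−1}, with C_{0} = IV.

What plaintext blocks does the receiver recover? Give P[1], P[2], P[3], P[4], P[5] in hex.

P[1] = 0x42, P[2] = 0x87, P[3] = 0x1B, P[4] = 0xC6, P[5] = 0x45

Only C[2] changed, to 0x9A. In CBC, a change in C_i garbles P_i and flips the same bit in P_{i+1}. Decrypting the received ciphertext:
P[1]: D(K, 0x13) = 0x0D; 0x0D ⊕ 0x4F = 0x42.
P[2]: D(K, 0x9A) = 0x94; 0x94 ⊕ 0x13 = 0x87.
P[3]: D(K, 0x87) = 0x81; 0x81 ⊕ 0x9A = 0x1B.
P[4]: D(K, 0x47) = 0x41; 0x41 ⊕ 0x87 = 0xC6.
P[5]: D(K, 0x08) = 0x02; 0x02 ⊕ 0x47 = 0x45.
Blocks that differ from the original plaintext: P[2], P[3].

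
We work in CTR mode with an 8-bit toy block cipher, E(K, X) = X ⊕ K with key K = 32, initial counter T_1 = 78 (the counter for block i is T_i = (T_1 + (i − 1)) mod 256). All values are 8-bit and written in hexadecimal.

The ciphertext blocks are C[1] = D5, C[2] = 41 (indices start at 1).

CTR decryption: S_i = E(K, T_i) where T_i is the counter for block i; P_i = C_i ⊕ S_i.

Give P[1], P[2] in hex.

P[1] = 9F, P[2] = 0A

P[1]: T = 78, S = E(K, T) = 4A; D5 ⊕ 4A = 9F.
P[2]: T = 79, S = E(K, T) = 4B; 41 ⊕ 4B = 0A.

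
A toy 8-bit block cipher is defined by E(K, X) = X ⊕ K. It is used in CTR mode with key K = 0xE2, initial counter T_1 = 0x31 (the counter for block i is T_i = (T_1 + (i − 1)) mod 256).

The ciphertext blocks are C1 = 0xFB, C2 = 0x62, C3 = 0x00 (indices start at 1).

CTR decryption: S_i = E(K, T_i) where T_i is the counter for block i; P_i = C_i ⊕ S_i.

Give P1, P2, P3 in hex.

P1 = 0x28, P2 = 0xB2, P3 = 0xD1

P1: T = 0x31, S = E(K, T) = 0xD3; 0xFB ⊕ 0xD3 = 0x28.
P2: T = 0x32, S = E(K, T) = 0xD0; 0x62 ⊕ 0xD0 = 0xB2.
P3: T = 0x33, S = E(K, T) = 0xD1; 0x00 ⊕ 0xD1 = 0xD1.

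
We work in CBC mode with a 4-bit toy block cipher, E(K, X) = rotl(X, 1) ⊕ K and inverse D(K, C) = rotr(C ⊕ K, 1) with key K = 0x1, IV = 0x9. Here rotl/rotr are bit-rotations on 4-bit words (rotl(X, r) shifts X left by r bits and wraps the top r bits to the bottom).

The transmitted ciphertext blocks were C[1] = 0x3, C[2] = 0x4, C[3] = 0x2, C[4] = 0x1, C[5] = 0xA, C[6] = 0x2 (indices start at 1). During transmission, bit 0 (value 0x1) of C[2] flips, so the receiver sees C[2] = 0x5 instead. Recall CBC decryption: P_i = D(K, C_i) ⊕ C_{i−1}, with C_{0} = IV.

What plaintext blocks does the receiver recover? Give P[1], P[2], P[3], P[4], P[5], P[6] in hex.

P[1] = 0x8, P[2] = 0x1, P[3] = 0xC, P[4] = 0x2, P[5] = 0xC, P[6] = 0x3

Only C[2] changed, to 0x5. In CBC, a change in C_i garbles P_i and flips the same bit in P_{i+1}. Decrypting the received ciphertext:
P[1]: D(K, 0x3) = 0x1; 0x1 ⊕ 0x9 = 0x8.
P[2]: D(K, 0x5) = 0x2; 0x2 ⊕ 0x3 = 0x1.
P[3]: D(K, 0x2) = 0x9; 0x9 ⊕ 0x5 = 0xC.
P[4]: D(K, 0x1) = 0x0; 0x0 ⊕ 0x2 = 0x2.
P[5]: D(K, 0xA) = 0xD; 0xD ⊕ 0x1 = 0xC.
P[6]: D(K, 0x2) = 0x9; 0x9 ⊕ 0xA = 0x3.
Blocks that differ from the original plaintext: P[2], P[3].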